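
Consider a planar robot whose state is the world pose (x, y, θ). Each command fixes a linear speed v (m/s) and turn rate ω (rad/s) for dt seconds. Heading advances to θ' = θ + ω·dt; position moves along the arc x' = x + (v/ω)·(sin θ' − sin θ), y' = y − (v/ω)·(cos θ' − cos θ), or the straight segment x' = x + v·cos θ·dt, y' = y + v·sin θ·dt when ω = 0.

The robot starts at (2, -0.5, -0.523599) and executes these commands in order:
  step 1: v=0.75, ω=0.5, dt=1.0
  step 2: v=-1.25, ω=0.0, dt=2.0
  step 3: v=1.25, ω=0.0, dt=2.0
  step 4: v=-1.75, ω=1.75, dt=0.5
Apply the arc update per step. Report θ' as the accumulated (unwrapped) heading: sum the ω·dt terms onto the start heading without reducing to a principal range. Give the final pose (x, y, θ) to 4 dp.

(1.9388, -1.0413, 0.8514)

step 1: θ'=-0.0236 (R=1.5000) → pose (2.7146, -0.7005, -0.0236)
step 2: θ'=-0.0236 (straight) → pose (0.2153, -0.6416, -0.0236)
step 3: θ'=-0.0236 (straight) → pose (2.7146, -0.7005, -0.0236)
step 4: θ'=0.8514 (R=-1.0000) → pose (1.9388, -1.0413, 0.8514)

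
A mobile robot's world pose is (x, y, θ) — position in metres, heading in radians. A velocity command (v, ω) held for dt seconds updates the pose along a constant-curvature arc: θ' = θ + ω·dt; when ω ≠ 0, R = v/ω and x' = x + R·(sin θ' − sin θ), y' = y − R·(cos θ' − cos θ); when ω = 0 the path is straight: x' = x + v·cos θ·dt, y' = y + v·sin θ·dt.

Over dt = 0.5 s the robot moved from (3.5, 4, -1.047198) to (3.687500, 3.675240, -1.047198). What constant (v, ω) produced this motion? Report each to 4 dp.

v = 0.7500, ω = 0.0000

Δθ = -1.047198 − -1.047198 = 0.000000
ω = Δθ/dt = 0.000000/0.5 = 0.0000
ω = 0 → v = (Δx·cos θ + Δy·sin θ)/dt = 0.7500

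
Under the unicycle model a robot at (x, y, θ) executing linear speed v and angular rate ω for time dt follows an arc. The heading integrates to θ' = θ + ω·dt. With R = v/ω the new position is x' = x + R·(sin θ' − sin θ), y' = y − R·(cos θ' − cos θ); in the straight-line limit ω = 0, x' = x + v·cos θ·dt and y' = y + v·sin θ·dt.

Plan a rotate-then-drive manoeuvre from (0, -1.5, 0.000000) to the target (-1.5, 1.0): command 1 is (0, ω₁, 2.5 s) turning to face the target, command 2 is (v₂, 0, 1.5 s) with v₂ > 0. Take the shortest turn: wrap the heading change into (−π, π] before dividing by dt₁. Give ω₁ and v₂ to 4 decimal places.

ω₁ = 0.8445, v₂ = 1.9437

heading to target = atan2(1−-1.5, -1.5−0) = 2.1112
Δθ = wrap(2.1112 − 0.0000) = 2.1112; ω₁ = Δθ/dt₁ = 0.8445
distance = √((-1.5−0)² + (1−-1.5)²) = 2.9155; v₂ = distance/dt₂ = 1.9437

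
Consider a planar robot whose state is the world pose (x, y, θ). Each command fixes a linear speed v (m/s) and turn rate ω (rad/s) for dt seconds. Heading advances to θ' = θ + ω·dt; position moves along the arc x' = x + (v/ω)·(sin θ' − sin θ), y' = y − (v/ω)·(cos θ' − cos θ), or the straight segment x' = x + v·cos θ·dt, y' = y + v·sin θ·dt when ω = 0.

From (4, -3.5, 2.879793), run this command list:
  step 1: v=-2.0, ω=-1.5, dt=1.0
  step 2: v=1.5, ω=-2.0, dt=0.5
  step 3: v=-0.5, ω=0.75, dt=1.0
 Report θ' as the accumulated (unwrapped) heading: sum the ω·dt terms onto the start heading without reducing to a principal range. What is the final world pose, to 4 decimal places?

(5.0666, -4.8214, 1.1298)

step 1: θ'=1.3798 (R=1.3333) → pose (4.9640, -5.0410, 1.3798)
step 2: θ'=0.3798 (R=-0.7500) → pose (5.4223, -4.4869, 0.3798)
step 3: θ'=1.1298 (R=-0.6667) → pose (5.0666, -4.8214, 1.1298)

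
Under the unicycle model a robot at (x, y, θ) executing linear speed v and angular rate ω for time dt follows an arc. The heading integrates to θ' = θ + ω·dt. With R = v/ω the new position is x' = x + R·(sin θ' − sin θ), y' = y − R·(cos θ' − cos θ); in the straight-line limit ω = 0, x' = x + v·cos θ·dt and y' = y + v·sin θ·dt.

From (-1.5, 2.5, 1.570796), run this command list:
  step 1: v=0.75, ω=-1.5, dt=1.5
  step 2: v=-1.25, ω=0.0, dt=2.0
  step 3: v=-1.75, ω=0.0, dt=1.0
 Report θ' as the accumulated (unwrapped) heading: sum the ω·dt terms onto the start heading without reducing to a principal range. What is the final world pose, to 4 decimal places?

(-3.9927, 5.5588, -0.6792)

step 1: θ'=-0.6792 (R=-0.5000) → pose (-0.6859, 2.8890, -0.6792)
step 2: θ'=-0.6792 (straight) → pose (-2.6311, 4.4595, -0.6792)
step 3: θ'=-0.6792 (straight) → pose (-3.9927, 5.5588, -0.6792)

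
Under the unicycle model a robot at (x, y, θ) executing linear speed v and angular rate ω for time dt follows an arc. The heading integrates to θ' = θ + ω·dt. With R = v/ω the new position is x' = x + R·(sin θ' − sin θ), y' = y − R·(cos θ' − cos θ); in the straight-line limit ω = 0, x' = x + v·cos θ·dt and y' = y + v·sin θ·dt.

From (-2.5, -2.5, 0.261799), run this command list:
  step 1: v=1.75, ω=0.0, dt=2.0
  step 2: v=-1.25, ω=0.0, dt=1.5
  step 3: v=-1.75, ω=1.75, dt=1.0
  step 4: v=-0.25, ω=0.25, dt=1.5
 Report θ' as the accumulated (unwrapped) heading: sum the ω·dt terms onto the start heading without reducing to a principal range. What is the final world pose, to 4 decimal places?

step 1: θ'=0.2618 (straight) → pose (0.8807, -1.5941, 0.2618)
step 2: θ'=0.2618 (straight) → pose (-0.9304, -2.0794, 0.2618)
step 3: θ'=2.0118 (R=-1.0000) → pose (-1.5759, -3.4722, 2.0118)
step 4: θ'=2.3868 (R=-1.0000) → pose (-1.3567, -3.7738, 2.3868)

(-1.3567, -3.7738, 2.3868)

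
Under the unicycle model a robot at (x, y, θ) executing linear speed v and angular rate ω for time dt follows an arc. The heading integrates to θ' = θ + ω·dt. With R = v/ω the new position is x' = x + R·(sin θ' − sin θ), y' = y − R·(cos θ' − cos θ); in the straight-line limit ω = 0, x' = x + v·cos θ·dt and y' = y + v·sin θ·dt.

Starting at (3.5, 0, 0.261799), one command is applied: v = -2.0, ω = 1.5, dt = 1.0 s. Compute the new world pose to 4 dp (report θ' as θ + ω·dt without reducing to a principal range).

(2.5360, -1.5410, 1.7618)

θ' = 0.2618 + 1.5·1.0 = 1.7618
R = v/ω = -2.0/1.5 = -1.3333
x' = 3.5 + -1.3333·(sin 1.7618 − sin 0.2618) = 2.5360
y' = 0 − -1.3333·(cos 1.7618 − cos 0.2618) = -1.5410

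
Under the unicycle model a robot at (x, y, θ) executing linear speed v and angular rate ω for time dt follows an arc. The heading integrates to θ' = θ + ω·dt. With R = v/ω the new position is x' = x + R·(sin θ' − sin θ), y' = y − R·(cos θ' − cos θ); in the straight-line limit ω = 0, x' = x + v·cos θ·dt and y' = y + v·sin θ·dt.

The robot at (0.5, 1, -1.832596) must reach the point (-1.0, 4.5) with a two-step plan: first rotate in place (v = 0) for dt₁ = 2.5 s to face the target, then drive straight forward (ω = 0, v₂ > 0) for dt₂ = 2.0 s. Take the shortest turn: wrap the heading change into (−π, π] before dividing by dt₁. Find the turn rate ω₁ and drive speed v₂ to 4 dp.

ω₁ = -0.9900, v₂ = 1.9039

heading to target = atan2(4.5−1, -1−0.5) = 1.9757
Δθ = wrap(1.9757 − -1.8326) = -2.4749; ω₁ = Δθ/dt₁ = -0.9900
distance = √((-1−0.5)² + (4.5−1)²) = 3.8079; v₂ = distance/dt₂ = 1.9039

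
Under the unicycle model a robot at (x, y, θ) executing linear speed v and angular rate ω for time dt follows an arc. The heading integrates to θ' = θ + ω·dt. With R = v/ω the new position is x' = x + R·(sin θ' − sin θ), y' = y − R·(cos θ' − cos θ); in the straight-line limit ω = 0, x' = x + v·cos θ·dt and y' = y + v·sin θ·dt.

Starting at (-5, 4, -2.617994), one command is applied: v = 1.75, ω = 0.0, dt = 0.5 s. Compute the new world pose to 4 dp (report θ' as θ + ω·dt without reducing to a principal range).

θ' = -2.6180 + 0.0·0.5 = -2.6180
ω = 0 → straight: x' = -5 + 1.75·cos(-2.6180)·0.5 = -5.7578
y' = 4 + 1.75·sin(-2.6180)·0.5 = 3.5625

(-5.7578, 3.5625, -2.6180)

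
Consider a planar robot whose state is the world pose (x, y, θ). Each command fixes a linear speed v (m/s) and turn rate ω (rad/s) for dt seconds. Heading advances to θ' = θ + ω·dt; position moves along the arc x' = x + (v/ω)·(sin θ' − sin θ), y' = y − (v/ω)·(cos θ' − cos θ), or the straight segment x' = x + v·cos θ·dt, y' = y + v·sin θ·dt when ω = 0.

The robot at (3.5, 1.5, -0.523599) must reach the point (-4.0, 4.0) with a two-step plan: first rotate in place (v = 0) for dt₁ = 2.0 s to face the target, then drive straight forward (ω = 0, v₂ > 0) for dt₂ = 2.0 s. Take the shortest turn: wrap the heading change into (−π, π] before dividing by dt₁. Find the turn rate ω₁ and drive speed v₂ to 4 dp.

heading to target = atan2(4−1.5, -4−3.5) = 2.8198
Δθ = wrap(2.8198 − -0.5236) = -2.9397; ω₁ = Δθ/dt₁ = -1.4699
distance = √((-4−3.5)² + (4−1.5)²) = 7.9057; v₂ = distance/dt₂ = 3.9528

ω₁ = -1.4699, v₂ = 3.9528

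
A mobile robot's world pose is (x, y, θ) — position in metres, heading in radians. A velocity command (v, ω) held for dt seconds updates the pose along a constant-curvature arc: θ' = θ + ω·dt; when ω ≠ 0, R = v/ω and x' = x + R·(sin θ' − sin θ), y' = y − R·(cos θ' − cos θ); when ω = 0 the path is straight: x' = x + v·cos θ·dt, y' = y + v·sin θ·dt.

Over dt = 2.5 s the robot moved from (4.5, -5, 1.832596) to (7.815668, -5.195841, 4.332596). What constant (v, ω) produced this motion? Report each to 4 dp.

Δθ = 4.332596 − 1.832596 = 2.500000
ω = Δθ/dt = 2.500000/2.5 = 1.0000
R = Δx/(sin θ' − sin θ) = -1.7500
v = R·ω = -1.7500·1.0000 = -1.7500

v = -1.7500, ω = 1.0000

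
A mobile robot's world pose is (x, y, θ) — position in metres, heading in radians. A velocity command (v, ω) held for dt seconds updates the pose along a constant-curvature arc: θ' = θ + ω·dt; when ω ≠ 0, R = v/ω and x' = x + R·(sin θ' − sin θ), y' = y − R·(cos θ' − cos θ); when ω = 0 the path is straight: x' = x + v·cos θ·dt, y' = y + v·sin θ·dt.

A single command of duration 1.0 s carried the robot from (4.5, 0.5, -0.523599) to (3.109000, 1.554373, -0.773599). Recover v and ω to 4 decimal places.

v = -1.7500, ω = -0.2500

Δθ = -0.773599 − -0.523599 = -0.250000
ω = Δθ/dt = -0.250000/1.0 = -0.2500
R = Δx/(sin θ' − sin θ) = 7.0000
v = R·ω = 7.0000·-0.2500 = -1.7500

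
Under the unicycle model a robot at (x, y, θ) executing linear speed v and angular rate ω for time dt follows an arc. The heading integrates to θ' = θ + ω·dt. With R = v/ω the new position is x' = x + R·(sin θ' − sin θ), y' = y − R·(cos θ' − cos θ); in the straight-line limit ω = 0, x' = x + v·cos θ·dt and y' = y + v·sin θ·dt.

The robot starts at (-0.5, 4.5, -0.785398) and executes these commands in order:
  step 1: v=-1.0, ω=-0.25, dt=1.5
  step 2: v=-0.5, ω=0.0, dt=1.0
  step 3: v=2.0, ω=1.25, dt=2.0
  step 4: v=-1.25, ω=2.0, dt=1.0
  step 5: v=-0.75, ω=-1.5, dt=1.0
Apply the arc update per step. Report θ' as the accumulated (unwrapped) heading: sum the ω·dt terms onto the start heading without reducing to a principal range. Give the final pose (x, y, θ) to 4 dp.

step 1: θ'=-1.1604 (R=4.0000) → pose (-1.3394, 5.7325, -1.1604)
step 2: θ'=-1.1604 (straight) → pose (-1.5389, 6.1910, -1.1604)
step 3: θ'=1.3396 (R=1.6000) → pose (1.4857, 6.4627, 1.3396)
step 4: θ'=3.3396 (R=-0.6250) → pose (2.2170, 5.7067, 3.3396)
step 5: θ'=1.8396 (R=0.5000) → pose (2.7974, 5.3493, 1.8396)

(2.7974, 5.3493, 1.8396)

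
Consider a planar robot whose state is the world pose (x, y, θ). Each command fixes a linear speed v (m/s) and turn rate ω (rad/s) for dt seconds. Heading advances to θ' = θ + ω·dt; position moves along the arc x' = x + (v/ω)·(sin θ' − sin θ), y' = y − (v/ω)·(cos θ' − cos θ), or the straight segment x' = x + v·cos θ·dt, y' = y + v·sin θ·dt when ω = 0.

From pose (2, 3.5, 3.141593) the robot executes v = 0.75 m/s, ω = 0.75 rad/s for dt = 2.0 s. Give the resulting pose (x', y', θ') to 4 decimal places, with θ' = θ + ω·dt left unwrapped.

(1.0025, 2.5707, 4.6416)

θ' = 3.1416 + 0.75·2.0 = 4.6416
R = v/ω = 0.75/0.75 = 1.0000
x' = 2 + 1.0000·(sin 4.6416 − sin 3.1416) = 1.0025
y' = 3.5 − 1.0000·(cos 4.6416 − cos 3.1416) = 2.5707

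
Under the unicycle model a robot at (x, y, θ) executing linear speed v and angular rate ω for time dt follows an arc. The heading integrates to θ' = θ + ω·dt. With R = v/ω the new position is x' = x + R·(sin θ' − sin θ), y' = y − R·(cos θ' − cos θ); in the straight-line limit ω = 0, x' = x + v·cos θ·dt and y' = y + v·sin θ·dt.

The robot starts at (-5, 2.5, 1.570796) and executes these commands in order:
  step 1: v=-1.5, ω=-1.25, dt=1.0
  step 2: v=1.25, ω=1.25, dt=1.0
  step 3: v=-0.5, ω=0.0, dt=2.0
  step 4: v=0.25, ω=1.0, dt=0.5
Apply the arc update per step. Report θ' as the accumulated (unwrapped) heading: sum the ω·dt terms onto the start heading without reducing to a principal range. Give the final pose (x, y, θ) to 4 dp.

(-5.1675, 1.4301, 2.0708)

step 1: θ'=0.3208 (R=1.2000) → pose (-5.8216, 1.3612, 0.3208)
step 2: θ'=1.5708 (R=1.0000) → pose (-5.1369, 2.3102, 1.5708)
step 3: θ'=1.5708 (straight) → pose (-5.1369, 1.3102, 1.5708)
step 4: θ'=2.0708 (R=0.2500) → pose (-5.1675, 1.4301, 2.0708)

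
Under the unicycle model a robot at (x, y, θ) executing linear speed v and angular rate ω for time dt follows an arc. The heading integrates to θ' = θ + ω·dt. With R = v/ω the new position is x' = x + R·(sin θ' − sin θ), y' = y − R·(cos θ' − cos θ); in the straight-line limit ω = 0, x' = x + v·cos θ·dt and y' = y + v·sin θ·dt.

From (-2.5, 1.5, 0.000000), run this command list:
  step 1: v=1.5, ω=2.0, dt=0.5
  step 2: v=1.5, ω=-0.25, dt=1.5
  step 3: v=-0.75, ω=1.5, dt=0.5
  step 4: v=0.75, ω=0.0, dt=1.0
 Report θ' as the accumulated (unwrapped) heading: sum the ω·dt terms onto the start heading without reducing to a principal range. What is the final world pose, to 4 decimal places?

(-0.3826, 3.8962, 1.3750)

step 1: θ'=1.0000 (R=0.7500) → pose (-1.8689, 1.8448, 1.0000)
step 2: θ'=0.6250 (R=-6.0000) → pose (-0.3307, 3.4687, 0.6250)
step 3: θ'=1.3750 (R=-0.5000) → pose (-0.5286, 3.1605, 1.3750)
step 4: θ'=1.3750 (straight) → pose (-0.3826, 3.8962, 1.3750)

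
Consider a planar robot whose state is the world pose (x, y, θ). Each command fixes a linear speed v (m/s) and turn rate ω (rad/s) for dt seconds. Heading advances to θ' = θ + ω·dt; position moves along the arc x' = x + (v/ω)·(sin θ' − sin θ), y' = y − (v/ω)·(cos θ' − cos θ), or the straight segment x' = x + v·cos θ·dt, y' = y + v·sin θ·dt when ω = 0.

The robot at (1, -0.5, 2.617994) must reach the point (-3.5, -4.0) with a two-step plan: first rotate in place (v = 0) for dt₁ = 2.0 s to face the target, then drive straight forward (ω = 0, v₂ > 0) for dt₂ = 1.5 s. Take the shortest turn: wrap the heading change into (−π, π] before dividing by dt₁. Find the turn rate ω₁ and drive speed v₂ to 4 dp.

ω₁ = 0.5923, v₂ = 3.8006

heading to target = atan2(-4−-0.5, -3.5−1) = -2.4805
Δθ = wrap(-2.4805 − 2.6180) = 1.1846; ω₁ = Δθ/dt₁ = 0.5923
distance = √((-3.5−1)² + (-4−-0.5)²) = 5.7009; v₂ = distance/dt₂ = 3.8006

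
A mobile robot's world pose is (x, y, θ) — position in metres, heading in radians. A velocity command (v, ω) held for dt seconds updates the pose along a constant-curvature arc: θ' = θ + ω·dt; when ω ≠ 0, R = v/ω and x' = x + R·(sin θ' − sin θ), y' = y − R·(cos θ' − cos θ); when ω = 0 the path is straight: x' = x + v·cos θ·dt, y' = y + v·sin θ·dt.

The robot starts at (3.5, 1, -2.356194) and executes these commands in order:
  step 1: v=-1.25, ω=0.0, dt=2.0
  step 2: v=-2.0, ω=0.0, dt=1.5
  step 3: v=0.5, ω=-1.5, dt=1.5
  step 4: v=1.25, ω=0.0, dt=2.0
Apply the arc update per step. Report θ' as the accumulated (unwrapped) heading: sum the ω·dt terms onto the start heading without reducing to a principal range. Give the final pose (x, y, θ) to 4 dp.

step 1: θ'=-2.3562 (straight) → pose (5.2678, 2.7678, -2.3562)
step 2: θ'=-2.3562 (straight) → pose (7.3891, 4.8891, -2.3562)
step 3: θ'=-4.6062 (R=-0.3333) → pose (6.8219, 5.0895, -4.6062)
step 4: θ'=-4.6062 (straight) → pose (6.5569, 7.5754, -4.6062)

(6.5569, 7.5754, -4.6062)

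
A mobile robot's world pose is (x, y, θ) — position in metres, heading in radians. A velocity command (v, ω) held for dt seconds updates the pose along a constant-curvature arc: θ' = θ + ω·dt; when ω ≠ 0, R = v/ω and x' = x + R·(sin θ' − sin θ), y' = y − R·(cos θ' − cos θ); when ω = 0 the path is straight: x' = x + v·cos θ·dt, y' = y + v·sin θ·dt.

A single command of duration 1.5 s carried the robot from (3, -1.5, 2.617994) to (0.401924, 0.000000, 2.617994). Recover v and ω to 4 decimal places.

v = 2.0000, ω = 0.0000

Δθ = 2.617994 − 2.617994 = 0.000000
ω = Δθ/dt = 0.000000/1.5 = 0.0000
ω = 0 → v = (Δx·cos θ + Δy·sin θ)/dt = 2.0000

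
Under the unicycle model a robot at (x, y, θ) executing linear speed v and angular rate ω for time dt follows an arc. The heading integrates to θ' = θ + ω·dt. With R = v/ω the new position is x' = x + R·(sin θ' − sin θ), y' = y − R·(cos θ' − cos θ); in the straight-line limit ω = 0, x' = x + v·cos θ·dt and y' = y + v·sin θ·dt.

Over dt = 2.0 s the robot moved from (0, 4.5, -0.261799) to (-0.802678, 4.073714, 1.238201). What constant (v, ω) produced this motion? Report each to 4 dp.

Δθ = 1.238201 − -0.261799 = 1.500000
ω = Δθ/dt = 1.500000/2.0 = 0.7500
R = Δx/(sin θ' − sin θ) = -0.6667
v = R·ω = -0.6667·0.7500 = -0.5000

v = -0.5000, ω = 0.7500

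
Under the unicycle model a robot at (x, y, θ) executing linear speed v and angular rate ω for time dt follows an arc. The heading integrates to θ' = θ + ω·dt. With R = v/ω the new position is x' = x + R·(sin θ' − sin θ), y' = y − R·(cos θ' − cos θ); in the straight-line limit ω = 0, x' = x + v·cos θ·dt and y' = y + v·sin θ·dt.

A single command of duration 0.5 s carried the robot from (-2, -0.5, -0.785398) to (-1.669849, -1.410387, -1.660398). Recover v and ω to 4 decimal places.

Δθ = -1.660398 − -0.785398 = -0.875000
ω = Δθ/dt = -0.875000/0.5 = -1.7500
R = −Δy/(cos θ' − cos θ) = -1.1429
v = R·ω = -1.1429·-1.7500 = 2.0000

v = 2.0000, ω = -1.7500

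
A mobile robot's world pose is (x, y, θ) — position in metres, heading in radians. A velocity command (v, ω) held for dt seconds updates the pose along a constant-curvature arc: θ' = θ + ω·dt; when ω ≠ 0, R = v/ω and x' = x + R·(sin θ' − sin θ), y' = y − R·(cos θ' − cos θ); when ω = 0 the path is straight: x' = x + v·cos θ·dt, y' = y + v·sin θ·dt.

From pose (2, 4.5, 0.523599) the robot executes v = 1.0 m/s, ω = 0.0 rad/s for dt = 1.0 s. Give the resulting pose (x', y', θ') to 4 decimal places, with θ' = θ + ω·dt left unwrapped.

(2.8660, 5.0000, 0.5236)

θ' = 0.5236 + 0.0·1.0 = 0.5236
ω = 0 → straight: x' = 2 + 1.0·cos(0.5236)·1.0 = 2.8660
y' = 4.5 + 1.0·sin(0.5236)·1.0 = 5.0000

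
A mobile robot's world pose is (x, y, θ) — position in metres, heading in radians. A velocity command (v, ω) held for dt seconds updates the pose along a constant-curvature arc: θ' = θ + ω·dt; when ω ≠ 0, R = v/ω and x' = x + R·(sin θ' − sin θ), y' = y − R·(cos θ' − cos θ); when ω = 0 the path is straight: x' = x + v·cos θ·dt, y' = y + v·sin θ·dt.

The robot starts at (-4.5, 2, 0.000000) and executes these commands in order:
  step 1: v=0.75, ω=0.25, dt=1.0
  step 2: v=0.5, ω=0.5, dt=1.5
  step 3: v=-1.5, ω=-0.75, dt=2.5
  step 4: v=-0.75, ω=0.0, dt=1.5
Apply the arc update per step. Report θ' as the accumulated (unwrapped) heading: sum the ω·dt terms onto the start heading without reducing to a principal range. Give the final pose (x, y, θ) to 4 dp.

(-7.1029, 3.1840, -0.8750)

step 1: θ'=0.2500 (R=3.0000) → pose (-3.7578, 2.0933, 0.2500)
step 2: θ'=1.0000 (R=1.0000) → pose (-3.1637, 2.5219, 1.0000)
step 3: θ'=-0.8750 (R=2.0000) → pose (-6.3818, 2.3205, -0.8750)
step 4: θ'=-0.8750 (straight) → pose (-7.1029, 3.1840, -0.8750)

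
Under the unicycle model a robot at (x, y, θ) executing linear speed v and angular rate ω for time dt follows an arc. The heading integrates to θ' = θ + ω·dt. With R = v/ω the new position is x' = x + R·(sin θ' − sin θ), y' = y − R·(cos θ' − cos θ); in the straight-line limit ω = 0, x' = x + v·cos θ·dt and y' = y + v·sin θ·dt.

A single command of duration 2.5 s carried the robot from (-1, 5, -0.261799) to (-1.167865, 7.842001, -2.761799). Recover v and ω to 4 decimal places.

v = -1.5000, ω = -1.0000

Δθ = -2.761799 − -0.261799 = -2.500000
ω = Δθ/dt = -2.500000/2.5 = -1.0000
R = −Δy/(cos θ' − cos θ) = 1.5000
v = R·ω = 1.5000·-1.0000 = -1.5000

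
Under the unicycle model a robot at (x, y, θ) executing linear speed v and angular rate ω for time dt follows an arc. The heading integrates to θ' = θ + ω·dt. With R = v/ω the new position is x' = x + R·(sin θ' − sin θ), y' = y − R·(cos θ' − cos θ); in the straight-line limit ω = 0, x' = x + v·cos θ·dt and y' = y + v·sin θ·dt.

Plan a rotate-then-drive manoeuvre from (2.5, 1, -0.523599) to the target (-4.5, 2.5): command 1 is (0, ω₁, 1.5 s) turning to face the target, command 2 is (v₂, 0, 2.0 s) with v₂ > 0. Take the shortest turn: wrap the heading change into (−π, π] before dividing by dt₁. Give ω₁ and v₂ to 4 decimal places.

heading to target = atan2(2.5−1, -4.5−2.5) = 2.9305
Δθ = wrap(2.9305 − -0.5236) = -2.8291; ω₁ = Δθ/dt₁ = -1.8861
distance = √((-4.5−2.5)² + (2.5−1)²) = 7.1589; v₂ = distance/dt₂ = 3.5795

ω₁ = -1.8861, v₂ = 3.5795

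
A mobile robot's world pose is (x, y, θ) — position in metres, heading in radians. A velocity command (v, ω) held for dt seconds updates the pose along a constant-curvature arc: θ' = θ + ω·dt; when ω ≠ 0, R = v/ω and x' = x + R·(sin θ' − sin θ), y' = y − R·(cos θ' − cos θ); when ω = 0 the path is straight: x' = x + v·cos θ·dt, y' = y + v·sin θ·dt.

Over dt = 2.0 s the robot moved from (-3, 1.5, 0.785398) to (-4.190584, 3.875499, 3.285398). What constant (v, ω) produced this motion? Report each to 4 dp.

v = 1.7500, ω = 1.2500

Δθ = 3.285398 − 0.785398 = 2.500000
ω = Δθ/dt = 2.500000/2.0 = 1.2500
R = −Δy/(cos θ' − cos θ) = 1.4000
v = R·ω = 1.4000·1.2500 = 1.7500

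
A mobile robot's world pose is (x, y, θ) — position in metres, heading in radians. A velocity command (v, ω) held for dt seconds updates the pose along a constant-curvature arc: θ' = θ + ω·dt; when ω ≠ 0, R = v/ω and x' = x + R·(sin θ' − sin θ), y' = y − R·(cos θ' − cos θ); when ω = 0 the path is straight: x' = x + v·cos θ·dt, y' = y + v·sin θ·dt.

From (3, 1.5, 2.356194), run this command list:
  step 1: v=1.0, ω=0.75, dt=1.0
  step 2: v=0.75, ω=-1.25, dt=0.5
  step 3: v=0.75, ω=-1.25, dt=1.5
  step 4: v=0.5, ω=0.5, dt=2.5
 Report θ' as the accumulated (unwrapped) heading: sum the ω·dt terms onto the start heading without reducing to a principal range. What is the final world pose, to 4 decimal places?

(2.1736, 4.0858, 1.8562)

step 1: θ'=3.1062 (R=1.3333) → pose (2.1044, 1.8897, 3.1062)
step 2: θ'=2.4812 (R=-0.6000) → pose (1.7576, 2.0155, 2.4812)
step 3: θ'=0.6062 (R=-0.6000) → pose (1.7838, 2.9824, 0.6062)
step 4: θ'=1.8562 (R=1.0000) → pose (2.1736, 4.0858, 1.8562)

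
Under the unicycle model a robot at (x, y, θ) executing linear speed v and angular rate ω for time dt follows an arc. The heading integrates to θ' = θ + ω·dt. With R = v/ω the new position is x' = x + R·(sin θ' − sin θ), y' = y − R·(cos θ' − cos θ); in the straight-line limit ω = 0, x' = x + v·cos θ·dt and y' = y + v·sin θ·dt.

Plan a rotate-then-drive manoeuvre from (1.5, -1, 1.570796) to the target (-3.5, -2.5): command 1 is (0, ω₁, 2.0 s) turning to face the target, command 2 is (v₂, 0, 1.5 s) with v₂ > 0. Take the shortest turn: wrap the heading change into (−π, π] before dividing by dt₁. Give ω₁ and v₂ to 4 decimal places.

ω₁ = 0.9311, v₂ = 3.4801

heading to target = atan2(-2.5−-1, -3.5−1.5) = -2.8501
Δθ = wrap(-2.8501 − 1.5708) = 1.8623; ω₁ = Δθ/dt₁ = 0.9311
distance = √((-3.5−1.5)² + (-2.5−-1)²) = 5.2202; v₂ = distance/dt₂ = 3.4801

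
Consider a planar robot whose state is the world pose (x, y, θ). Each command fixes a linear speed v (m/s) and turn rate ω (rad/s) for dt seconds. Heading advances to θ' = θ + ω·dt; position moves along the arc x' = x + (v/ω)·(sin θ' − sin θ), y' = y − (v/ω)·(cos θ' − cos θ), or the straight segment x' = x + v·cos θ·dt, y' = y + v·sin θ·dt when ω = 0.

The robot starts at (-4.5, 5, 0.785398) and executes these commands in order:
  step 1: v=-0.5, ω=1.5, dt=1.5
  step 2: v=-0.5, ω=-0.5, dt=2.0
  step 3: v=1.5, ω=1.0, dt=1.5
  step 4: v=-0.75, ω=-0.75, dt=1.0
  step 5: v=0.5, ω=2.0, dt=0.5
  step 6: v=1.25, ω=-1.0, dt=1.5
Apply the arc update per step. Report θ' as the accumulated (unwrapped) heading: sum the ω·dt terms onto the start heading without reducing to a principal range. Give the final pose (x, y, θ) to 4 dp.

step 1: θ'=3.0354 (R=-0.3333) → pose (-4.2996, 4.4328, 3.0354)
step 2: θ'=2.0354 (R=1.0000) → pose (-3.5116, 3.8865, 2.0354)
step 3: θ'=3.5354 (R=1.5000) → pose (-5.4282, 4.5996, 3.5354)
step 4: θ'=2.7854 (R=1.0000) → pose (-4.6958, 4.6134, 2.7854)
step 5: θ'=3.7854 (R=0.2500) → pose (-4.9330, 4.5790, 3.7854)
step 6: θ'=2.2854 (R=-1.2500) → pose (-6.6275, 4.7597, 2.2854)

(-6.6275, 4.7597, 2.2854)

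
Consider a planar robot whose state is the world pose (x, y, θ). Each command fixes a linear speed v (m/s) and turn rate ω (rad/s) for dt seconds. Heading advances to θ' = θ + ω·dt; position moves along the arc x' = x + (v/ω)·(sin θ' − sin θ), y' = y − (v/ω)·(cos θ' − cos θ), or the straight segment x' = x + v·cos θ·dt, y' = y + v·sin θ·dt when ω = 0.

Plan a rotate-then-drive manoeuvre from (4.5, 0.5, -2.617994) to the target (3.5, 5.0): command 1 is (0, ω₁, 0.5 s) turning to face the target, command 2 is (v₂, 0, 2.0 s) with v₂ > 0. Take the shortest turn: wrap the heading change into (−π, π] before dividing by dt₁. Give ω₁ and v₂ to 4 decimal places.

ω₁ = -3.7515, v₂ = 2.3049

heading to target = atan2(5−0.5, 3.5−4.5) = 1.7895
Δθ = wrap(1.7895 − -2.6180) = -1.8757; ω₁ = Δθ/dt₁ = -3.7515
distance = √((3.5−4.5)² + (5−0.5)²) = 4.6098; v₂ = distance/dt₂ = 2.3049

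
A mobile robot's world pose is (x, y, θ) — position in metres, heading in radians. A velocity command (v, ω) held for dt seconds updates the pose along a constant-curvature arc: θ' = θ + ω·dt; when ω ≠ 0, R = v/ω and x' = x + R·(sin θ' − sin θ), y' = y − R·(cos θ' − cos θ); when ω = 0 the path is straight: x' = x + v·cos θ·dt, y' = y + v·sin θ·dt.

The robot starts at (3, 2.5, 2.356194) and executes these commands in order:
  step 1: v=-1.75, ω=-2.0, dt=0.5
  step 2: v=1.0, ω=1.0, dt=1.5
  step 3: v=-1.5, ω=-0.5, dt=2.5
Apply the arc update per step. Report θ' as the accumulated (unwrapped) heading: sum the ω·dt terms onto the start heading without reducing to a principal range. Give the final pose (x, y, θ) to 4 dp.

(4.6942, 0.0950, 1.6062)

step 1: θ'=1.3562 (R=0.8750) → pose (3.2362, 1.6949, 1.3562)
step 2: θ'=2.8562 (R=1.0000) → pose (2.5407, 2.8675, 2.8562)
step 3: θ'=1.6062 (R=3.0000) → pose (4.6942, 0.0950, 1.6062)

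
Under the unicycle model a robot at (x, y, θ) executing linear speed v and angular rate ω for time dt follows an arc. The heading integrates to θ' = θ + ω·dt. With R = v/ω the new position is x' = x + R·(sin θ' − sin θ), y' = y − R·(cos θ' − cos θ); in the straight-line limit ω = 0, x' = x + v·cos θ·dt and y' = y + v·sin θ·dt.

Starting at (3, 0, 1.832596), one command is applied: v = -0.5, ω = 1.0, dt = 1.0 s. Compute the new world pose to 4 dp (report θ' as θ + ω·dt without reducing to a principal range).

θ' = 1.8326 + 1.0·1.0 = 2.8326
R = v/ω = -0.5/1.0 = -0.5000
x' = 3 + -0.5000·(sin 2.8326 − sin 1.8326) = 3.3309
y' = 0 − -0.5000·(cos 2.8326 − cos 1.8326) = -0.3469

(3.3309, -0.3469, 2.8326)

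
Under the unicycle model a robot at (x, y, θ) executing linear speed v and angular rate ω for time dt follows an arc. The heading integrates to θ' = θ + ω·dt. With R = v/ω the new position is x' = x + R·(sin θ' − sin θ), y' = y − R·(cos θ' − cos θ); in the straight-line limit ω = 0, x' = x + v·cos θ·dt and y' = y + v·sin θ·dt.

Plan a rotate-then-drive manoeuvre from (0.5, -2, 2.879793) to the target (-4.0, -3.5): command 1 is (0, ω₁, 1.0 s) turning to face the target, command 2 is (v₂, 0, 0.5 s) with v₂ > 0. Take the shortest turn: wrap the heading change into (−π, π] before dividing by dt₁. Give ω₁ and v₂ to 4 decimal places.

ω₁ = 0.5836, v₂ = 9.4868

heading to target = atan2(-3.5−-2, -4−0.5) = -2.8198
Δθ = wrap(-2.8198 − 2.8798) = 0.5836; ω₁ = Δθ/dt₁ = 0.5836
distance = √((-4−0.5)² + (-3.5−-2)²) = 4.7434; v₂ = distance/dt₂ = 9.4868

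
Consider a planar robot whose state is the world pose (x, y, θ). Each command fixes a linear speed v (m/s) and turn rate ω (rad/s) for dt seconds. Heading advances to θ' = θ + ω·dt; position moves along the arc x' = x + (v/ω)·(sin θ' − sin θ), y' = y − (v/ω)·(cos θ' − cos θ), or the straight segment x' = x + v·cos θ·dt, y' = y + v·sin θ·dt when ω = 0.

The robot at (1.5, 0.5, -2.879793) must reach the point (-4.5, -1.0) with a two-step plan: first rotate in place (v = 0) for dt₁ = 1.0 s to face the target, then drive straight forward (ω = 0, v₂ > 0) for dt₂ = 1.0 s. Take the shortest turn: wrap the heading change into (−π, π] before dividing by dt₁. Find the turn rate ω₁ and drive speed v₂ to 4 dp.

ω₁ = -0.0168, v₂ = 6.1847

heading to target = atan2(-1−0.5, -4.5−1.5) = -2.8966
Δθ = wrap(-2.8966 − -2.8798) = -0.0168; ω₁ = Δθ/dt₁ = -0.0168
distance = √((-4.5−1.5)² + (-1−0.5)²) = 6.1847; v₂ = distance/dt₂ = 6.1847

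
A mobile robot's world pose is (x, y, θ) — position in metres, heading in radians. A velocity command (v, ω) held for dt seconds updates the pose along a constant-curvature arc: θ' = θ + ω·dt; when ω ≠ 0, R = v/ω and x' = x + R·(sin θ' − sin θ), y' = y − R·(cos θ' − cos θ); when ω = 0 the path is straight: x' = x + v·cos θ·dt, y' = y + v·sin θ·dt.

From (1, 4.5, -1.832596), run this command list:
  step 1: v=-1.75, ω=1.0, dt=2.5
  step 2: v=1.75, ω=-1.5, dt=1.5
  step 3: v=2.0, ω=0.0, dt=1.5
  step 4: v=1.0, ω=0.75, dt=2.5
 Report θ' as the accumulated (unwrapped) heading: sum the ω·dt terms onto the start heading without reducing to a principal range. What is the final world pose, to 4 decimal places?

(1.7973, 1.1051, 0.2924)

step 1: θ'=0.6674 (R=-1.7500) → pose (-1.7735, 6.3274, 0.6674)
step 2: θ'=-1.5826 (R=-1.1667) → pose (0.1152, 5.3973, -1.5826)
step 3: θ'=-1.5826 (straight) → pose (0.0798, 2.3975, -1.5826)
step 4: θ'=0.2924 (R=1.3333) → pose (1.7973, 1.1051, 0.2924)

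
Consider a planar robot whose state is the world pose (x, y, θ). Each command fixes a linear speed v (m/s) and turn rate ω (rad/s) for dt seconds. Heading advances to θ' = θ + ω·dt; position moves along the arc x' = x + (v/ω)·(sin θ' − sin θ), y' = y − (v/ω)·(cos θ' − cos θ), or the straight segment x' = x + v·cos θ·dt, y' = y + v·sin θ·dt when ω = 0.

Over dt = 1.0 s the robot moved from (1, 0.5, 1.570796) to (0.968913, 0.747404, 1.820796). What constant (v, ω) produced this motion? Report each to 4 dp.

Δθ = 1.820796 − 1.570796 = 0.250000
ω = Δθ/dt = 0.250000/1.0 = 0.2500
R = −Δy/(cos θ' − cos θ) = 1.0000
v = R·ω = 1.0000·0.2500 = 0.2500

v = 0.2500, ω = 0.2500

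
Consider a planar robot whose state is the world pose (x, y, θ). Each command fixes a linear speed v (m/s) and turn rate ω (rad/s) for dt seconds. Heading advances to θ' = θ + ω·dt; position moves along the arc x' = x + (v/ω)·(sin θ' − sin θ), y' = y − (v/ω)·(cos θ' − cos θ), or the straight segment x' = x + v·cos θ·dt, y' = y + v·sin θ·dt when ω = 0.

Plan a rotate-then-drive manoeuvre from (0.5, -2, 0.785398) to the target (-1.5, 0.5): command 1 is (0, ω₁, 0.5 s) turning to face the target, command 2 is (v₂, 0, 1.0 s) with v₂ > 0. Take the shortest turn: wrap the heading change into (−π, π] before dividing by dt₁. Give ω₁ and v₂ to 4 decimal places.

heading to target = atan2(0.5−-2, -1.5−0.5) = 2.2455
Δθ = wrap(2.2455 − 0.7854) = 1.4601; ω₁ = Δθ/dt₁ = 2.9203
distance = √((-1.5−0.5)² + (0.5−-2)²) = 3.2016; v₂ = distance/dt₂ = 3.2016

ω₁ = 2.9203, v₂ = 3.2016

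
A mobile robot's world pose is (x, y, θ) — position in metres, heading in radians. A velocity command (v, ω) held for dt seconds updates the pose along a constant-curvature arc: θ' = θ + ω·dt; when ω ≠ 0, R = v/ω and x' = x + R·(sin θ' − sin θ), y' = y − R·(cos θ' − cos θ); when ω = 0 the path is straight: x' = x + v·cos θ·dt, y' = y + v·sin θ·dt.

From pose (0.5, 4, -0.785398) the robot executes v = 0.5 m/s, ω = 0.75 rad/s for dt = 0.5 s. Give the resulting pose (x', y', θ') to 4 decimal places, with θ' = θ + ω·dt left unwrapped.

(0.7054, 3.8601, -0.4104)

θ' = -0.7854 + 0.75·0.5 = -0.4104
R = v/ω = 0.5/0.75 = 0.6667
x' = 0.5 + 0.6667·(sin -0.4104 − sin -0.7854) = 0.7054
y' = 4 − 0.6667·(cos -0.4104 − cos -0.7854) = 3.8601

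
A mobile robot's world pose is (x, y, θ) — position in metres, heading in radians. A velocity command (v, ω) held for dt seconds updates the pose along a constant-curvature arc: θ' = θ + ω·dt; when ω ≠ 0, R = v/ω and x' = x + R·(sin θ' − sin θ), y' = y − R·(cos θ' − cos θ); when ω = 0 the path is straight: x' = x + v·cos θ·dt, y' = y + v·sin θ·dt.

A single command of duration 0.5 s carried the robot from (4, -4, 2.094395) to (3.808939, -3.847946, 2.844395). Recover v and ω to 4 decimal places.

v = 0.5000, ω = 1.5000

Δθ = 2.844395 − 2.094395 = 0.750000
ω = Δθ/dt = 0.750000/0.5 = 1.5000
R = Δx/(sin θ' − sin θ) = 0.3333
v = R·ω = 0.3333·1.5000 = 0.5000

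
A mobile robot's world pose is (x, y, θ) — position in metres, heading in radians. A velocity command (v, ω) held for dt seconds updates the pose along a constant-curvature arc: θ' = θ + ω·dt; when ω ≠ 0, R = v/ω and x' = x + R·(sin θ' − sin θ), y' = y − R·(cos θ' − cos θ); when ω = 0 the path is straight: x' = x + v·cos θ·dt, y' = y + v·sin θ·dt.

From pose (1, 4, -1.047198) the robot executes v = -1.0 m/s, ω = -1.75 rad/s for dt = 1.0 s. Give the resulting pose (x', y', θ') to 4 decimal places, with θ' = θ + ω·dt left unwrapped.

(1.3019, 4.8236, -2.7972)

θ' = -1.0472 + -1.75·1.0 = -2.7972
R = v/ω = -1.0/-1.75 = 0.5714
x' = 1 + 0.5714·(sin -2.7972 − sin -1.0472) = 1.3019
y' = 4 − 0.5714·(cos -2.7972 − cos -1.0472) = 4.8236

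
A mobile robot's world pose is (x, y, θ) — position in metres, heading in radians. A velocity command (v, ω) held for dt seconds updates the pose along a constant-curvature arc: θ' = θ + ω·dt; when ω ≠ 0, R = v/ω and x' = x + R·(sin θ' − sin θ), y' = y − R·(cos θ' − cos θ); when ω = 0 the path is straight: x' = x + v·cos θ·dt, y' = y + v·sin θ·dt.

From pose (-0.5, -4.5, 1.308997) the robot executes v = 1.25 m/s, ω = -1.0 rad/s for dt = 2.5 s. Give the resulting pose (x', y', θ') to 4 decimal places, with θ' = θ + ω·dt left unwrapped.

θ' = 1.3090 + -1.0·2.5 = -1.1910
R = v/ω = 1.25/-1.0 = -1.2500
x' = -0.5 + -1.2500·(sin -1.1910 − sin 1.3090) = 1.8683
y' = -4.5 − -1.2500·(cos -1.1910 − cos 1.3090) = -4.3601

(1.8683, -4.3601, -1.1910)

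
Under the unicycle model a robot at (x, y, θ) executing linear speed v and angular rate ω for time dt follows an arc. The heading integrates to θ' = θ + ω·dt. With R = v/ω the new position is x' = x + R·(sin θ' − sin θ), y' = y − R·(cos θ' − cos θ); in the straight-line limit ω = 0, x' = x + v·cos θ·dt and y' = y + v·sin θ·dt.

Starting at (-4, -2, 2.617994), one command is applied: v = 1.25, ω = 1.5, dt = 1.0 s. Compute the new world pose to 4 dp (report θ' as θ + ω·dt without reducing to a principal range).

(-5.1071, -2.2550, 4.1180)

θ' = 2.6180 + 1.5·1.0 = 4.1180
R = v/ω = 1.25/1.5 = 0.8333
x' = -4 + 0.8333·(sin 4.1180 − sin 2.6180) = -5.1071
y' = -2 − 0.8333·(cos 4.1180 − cos 2.6180) = -2.2550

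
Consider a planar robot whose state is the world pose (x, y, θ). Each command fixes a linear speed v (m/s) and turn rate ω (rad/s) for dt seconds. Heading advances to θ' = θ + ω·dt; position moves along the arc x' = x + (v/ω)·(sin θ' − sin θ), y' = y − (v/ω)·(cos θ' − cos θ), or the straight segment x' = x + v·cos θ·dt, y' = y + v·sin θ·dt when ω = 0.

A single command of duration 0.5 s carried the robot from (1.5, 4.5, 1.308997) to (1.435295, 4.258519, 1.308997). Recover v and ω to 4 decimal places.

v = -0.5000, ω = 0.0000

Δθ = 1.308997 − 1.308997 = 0.000000
ω = Δθ/dt = 0.000000/0.5 = 0.0000
ω = 0 → v = (Δx·cos θ + Δy·sin θ)/dt = -0.5000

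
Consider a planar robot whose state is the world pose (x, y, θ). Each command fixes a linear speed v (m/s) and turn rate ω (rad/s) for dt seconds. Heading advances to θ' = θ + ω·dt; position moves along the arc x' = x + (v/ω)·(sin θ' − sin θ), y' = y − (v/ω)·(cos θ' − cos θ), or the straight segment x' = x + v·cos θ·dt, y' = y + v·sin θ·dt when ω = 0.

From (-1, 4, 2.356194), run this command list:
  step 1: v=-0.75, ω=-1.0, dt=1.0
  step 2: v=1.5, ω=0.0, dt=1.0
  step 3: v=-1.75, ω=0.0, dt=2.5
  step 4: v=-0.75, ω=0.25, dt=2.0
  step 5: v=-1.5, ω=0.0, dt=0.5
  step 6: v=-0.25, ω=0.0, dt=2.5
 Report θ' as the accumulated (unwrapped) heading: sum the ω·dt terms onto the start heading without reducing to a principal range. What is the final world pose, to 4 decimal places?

(-0.9701, -2.3020, 1.8562)

step 1: θ'=1.3562 (R=0.7500) → pose (-0.7975, 3.3100, 1.3562)
step 2: θ'=1.3562 (straight) → pose (-0.4781, 4.7755, 1.3562)
step 3: θ'=1.3562 (straight) → pose (-1.4098, 0.5009, 1.3562)
step 4: θ'=1.8562 (R=-3.0000) → pose (-1.3573, -0.9826, 1.8562)
step 5: θ'=1.8562 (straight) → pose (-1.1461, -1.7023, 1.8562)
step 6: θ'=1.8562 (straight) → pose (-0.9701, -2.3020, 1.8562)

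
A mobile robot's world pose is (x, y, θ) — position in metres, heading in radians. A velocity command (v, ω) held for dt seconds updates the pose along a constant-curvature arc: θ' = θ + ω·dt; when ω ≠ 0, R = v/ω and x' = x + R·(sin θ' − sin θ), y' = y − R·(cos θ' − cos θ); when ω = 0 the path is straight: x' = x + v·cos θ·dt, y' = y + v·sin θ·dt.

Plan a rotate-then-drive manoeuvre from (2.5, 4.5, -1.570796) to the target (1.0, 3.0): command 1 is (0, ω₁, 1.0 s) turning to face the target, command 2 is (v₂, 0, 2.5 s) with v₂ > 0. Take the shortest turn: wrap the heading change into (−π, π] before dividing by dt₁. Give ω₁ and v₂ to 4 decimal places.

ω₁ = -0.7854, v₂ = 0.8485

heading to target = atan2(3−4.5, 1−2.5) = -2.3562
Δθ = wrap(-2.3562 − -1.5708) = -0.7854; ω₁ = Δθ/dt₁ = -0.7854
distance = √((1−2.5)² + (3−4.5)²) = 2.1213; v₂ = distance/dt₂ = 0.8485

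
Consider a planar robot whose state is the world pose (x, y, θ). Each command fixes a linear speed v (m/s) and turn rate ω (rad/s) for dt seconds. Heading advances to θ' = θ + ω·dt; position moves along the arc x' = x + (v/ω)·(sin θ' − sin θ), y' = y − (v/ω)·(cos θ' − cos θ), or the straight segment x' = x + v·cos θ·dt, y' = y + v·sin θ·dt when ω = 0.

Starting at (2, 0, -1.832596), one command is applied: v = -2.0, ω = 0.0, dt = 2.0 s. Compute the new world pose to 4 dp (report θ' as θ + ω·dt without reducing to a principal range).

θ' = -1.8326 + 0.0·2.0 = -1.8326
ω = 0 → straight: x' = 2 + -2.0·cos(-1.8326)·2.0 = 3.0353
y' = 0 + -2.0·sin(-1.8326)·2.0 = 3.8637

(3.0353, 3.8637, -1.8326)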